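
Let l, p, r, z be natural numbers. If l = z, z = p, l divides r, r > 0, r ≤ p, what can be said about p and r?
p = r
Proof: l = z and z = p, thus l = p. From l divides r and r > 0, l ≤ r. Since l = p, p ≤ r. r ≤ p, so p = r.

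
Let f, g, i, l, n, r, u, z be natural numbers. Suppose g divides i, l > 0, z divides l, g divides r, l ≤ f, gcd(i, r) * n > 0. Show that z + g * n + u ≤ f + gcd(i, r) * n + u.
z divides l and l > 0, so z ≤ l. Since l ≤ f, z ≤ f. g divides i and g divides r, hence g divides gcd(i, r). Then g * n divides gcd(i, r) * n. Because gcd(i, r) * n > 0, g * n ≤ gcd(i, r) * n. Then g * n + u ≤ gcd(i, r) * n + u. Since z ≤ f, z + g * n + u ≤ f + gcd(i, r) * n + u.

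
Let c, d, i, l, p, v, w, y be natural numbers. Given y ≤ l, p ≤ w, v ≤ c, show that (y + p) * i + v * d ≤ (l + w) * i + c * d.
y ≤ l and p ≤ w, thus y + p ≤ l + w. Then (y + p) * i ≤ (l + w) * i. From v ≤ c, v * d ≤ c * d. Since (y + p) * i ≤ (l + w) * i, (y + p) * i + v * d ≤ (l + w) * i + c * d.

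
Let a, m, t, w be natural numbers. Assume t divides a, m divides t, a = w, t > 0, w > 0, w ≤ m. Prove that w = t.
Because m divides t and t > 0, m ≤ t. Since w ≤ m, w ≤ t. Because a = w and t divides a, t divides w. w > 0, so t ≤ w. Since w ≤ t, w = t.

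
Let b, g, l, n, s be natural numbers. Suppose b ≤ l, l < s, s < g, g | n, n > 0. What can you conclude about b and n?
b < n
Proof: g | n and n > 0, hence g ≤ n. s < g, so s < n. l < s, so l < n. b ≤ l, so b < n.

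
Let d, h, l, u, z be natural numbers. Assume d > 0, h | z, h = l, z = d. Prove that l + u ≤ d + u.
Since z = d and h | z, h | d. Since d > 0, h ≤ d. h = l, so l ≤ d. Then l + u ≤ d + u.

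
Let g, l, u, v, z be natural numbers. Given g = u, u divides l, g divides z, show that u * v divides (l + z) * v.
g = u and g divides z, hence u divides z. Since u divides l, u divides l + z. Then u * v divides (l + z) * v.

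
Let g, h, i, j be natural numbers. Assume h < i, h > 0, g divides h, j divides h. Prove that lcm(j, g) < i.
j divides h and g divides h, hence lcm(j, g) divides h. From h > 0, lcm(j, g) ≤ h. Since h < i, lcm(j, g) < i.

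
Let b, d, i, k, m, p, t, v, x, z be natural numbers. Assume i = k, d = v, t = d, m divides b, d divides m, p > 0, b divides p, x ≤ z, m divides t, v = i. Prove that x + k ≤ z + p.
From v = i and i = k, v = k. t = d and m divides t, hence m divides d. Because d divides m, m = d. d = v, so m = v. m divides b and b divides p, thus m divides p. m = v, so v divides p. Since p > 0, v ≤ p. Since v = k, k ≤ p. x ≤ z, so x + k ≤ z + p.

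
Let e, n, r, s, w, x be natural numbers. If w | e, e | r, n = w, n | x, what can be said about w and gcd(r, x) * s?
w | gcd(r, x) * s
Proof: From w | e and e | r, w | r. Because n = w and n | x, w | x. Since w | r, w | gcd(r, x). Then w | gcd(r, x) * s.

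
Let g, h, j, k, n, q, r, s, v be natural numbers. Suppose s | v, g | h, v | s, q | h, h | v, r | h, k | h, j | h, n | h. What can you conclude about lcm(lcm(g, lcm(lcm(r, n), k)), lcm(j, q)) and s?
lcm(lcm(g, lcm(lcm(r, n), k)), lcm(j, q)) | s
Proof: v | s and s | v, therefore v = s. Because r | h and n | h, lcm(r, n) | h. Since k | h, lcm(lcm(r, n), k) | h. Because g | h, lcm(g, lcm(lcm(r, n), k)) | h. From j | h and q | h, lcm(j, q) | h. lcm(g, lcm(lcm(r, n), k)) | h, so lcm(lcm(g, lcm(lcm(r, n), k)), lcm(j, q)) | h. Since h | v, lcm(lcm(g, lcm(lcm(r, n), k)), lcm(j, q)) | v. v = s, so lcm(lcm(g, lcm(lcm(r, n), k)), lcm(j, q)) | s.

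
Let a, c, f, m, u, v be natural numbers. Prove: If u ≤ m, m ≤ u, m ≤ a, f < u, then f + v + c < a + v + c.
Since m ≤ u and u ≤ m, m = u. From m ≤ a, u ≤ a. f < u, so f < a. Then f + v < a + v. Then f + v + c < a + v + c.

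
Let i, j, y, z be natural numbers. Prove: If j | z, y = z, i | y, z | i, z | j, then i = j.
y = z and i | y, hence i | z. z | i, so i = z. Since z | j and j | z, z = j. i = z, so i = j.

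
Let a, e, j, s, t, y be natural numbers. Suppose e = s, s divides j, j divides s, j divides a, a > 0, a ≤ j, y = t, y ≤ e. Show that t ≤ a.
s divides j and j divides s, therefore s = j. Since e = s, e = j. Because j divides a and a > 0, j ≤ a. Since a ≤ j, j = a. Since e = j, e = a. y = t and y ≤ e, thus t ≤ e. e = a, so t ≤ a.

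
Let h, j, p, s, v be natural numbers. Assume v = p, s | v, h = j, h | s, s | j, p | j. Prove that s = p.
v = p and s | v, hence s | p. Since h = j and h | s, j | s. s | j, so j = s. p | j, so p | s. From s | p, s = p.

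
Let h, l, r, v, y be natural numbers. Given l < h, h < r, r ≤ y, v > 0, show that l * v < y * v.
h < r and r ≤ y, therefore h < y. Since l < h, l < y. Since v > 0, by multiplying by a positive, l * v < y * v.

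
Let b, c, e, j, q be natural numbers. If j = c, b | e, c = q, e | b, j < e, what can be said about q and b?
q < b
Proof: j = c and c = q, so j = q. Because e | b and b | e, e = b. From j < e, j < b. j = q, so q < b.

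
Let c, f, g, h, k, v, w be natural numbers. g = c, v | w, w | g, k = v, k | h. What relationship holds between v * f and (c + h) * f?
v * f | (c + h) * f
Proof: v | w and w | g, hence v | g. Because g = c, v | c. k = v and k | h, thus v | h. v | c, so v | c + h. Then v * f | (c + h) * f.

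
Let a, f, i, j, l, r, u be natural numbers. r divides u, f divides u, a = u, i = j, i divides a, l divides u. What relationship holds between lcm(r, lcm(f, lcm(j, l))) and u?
lcm(r, lcm(f, lcm(j, l))) divides u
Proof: i = j and i divides a, hence j divides a. Since a = u, j divides u. Because l divides u, lcm(j, l) divides u. f divides u, so lcm(f, lcm(j, l)) divides u. r divides u, so lcm(r, lcm(f, lcm(j, l))) divides u.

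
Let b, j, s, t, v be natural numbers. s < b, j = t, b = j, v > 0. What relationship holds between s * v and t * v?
s * v < t * v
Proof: b = j and j = t, so b = t. Since s < b, s < t. From v > 0, s * v < t * v.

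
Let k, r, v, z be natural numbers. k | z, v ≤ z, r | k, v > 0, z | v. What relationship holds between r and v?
r ≤ v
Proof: z | v and v > 0, so z ≤ v. v ≤ z, so z = v. k | z, so k | v. r | k, so r | v. Since v > 0, r ≤ v.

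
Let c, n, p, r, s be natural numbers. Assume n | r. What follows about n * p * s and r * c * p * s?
n * p * s | r * c * p * s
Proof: From n | r, n | r * c. Then n * p | r * c * p. Then n * p * s | r * c * p * s.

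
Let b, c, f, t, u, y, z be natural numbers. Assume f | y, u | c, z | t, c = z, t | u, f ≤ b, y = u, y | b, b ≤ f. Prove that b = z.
f ≤ b and b ≤ f, hence f = b. Since f | y, b | y. Since y | b, b = y. Since y = u, b = u. Since c = z and u | c, u | z. z | t and t | u, therefore z | u. u | z, so u = z. b = u, so b = z.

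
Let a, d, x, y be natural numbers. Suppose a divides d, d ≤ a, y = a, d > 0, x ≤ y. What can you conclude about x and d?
x ≤ d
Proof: a divides d and d > 0, so a ≤ d. Because d ≤ a, a = d. Since y = a, y = d. x ≤ y, so x ≤ d.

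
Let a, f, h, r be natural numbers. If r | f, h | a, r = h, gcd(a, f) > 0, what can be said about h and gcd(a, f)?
h ≤ gcd(a, f)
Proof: Since r = h and r | f, h | f. h | a, so h | gcd(a, f). gcd(a, f) > 0, so h ≤ gcd(a, f).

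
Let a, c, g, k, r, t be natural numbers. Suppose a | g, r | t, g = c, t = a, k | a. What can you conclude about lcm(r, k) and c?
lcm(r, k) | c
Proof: t = a and r | t, so r | a. Since k | a, lcm(r, k) | a. g = c and a | g, thus a | c. Since lcm(r, k) | a, lcm(r, k) | c.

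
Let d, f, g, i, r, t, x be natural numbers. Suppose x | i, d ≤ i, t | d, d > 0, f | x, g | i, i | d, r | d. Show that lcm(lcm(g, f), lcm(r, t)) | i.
f | x and x | i, hence f | i. From g | i, lcm(g, f) | i. Because i | d and d > 0, i ≤ d. Since d ≤ i, d = i. From r | d and t | d, lcm(r, t) | d. d = i, so lcm(r, t) | i. Since lcm(g, f) | i, lcm(lcm(g, f), lcm(r, t)) | i.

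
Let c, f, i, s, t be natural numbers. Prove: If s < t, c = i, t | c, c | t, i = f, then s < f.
t | c and c | t, so t = c. Since c = i, t = i. Since i = f, t = f. Since s < t, s < f.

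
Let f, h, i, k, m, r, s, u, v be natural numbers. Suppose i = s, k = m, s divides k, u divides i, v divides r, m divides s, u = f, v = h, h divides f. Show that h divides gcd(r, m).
From v = h and v divides r, h divides r. Since k = m and s divides k, s divides m. m divides s, so s = m. Since i = s, i = m. Since u = f and u divides i, f divides i. Since h divides f, h divides i. Since i = m, h divides m. Since h divides r, h divides gcd(r, m).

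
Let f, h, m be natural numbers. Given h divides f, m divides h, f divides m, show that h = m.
h divides f and f divides m, thus h divides m. m divides h, so m = h. Then h = m.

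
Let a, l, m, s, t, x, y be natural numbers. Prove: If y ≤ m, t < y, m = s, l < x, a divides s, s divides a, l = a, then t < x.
s divides a and a divides s, hence s = a. Since m = s, m = a. t < y and y ≤ m, so t < m. m = a, so t < a. l = a and l < x, so a < x. Since t < a, t < x.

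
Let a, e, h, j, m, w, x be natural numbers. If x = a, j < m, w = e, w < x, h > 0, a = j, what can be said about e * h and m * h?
e * h < m * h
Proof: x = a and a = j, thus x = j. From w = e and w < x, e < x. From x = j, e < j. Since j < m, e < m. Since h > 0, e * h < m * h.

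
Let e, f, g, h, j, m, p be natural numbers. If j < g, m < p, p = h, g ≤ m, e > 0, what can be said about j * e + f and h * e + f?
j * e + f < h * e + f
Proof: Because p = h and m < p, m < h. g ≤ m, so g < h. j < g, so j < h. Since e > 0, j * e < h * e. Then j * e + f < h * e + f.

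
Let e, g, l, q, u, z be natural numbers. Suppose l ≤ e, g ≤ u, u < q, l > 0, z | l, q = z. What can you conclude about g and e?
g < e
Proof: From q = z and u < q, u < z. g ≤ u, so g < z. Since z | l and l > 0, z ≤ l. l ≤ e, so z ≤ e. Since g < z, g < e.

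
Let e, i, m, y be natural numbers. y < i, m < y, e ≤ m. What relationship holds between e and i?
e < i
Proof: Because m < y and y < i, m < i. Since e ≤ m, e < i.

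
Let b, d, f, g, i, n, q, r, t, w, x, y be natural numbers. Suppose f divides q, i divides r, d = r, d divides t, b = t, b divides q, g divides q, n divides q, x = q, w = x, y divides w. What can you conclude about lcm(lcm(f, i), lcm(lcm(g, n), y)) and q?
lcm(lcm(f, i), lcm(lcm(g, n), y)) divides q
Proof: d = r and d divides t, therefore r divides t. Because i divides r, i divides t. b = t and b divides q, hence t divides q. Since i divides t, i divides q. f divides q, so lcm(f, i) divides q. From g divides q and n divides q, lcm(g, n) divides q. w = x and y divides w, hence y divides x. Since x = q, y divides q. lcm(g, n) divides q, so lcm(lcm(g, n), y) divides q. lcm(f, i) divides q, so lcm(lcm(f, i), lcm(lcm(g, n), y)) divides q.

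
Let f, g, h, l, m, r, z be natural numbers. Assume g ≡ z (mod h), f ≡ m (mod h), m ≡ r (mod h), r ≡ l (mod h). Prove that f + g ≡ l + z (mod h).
f ≡ m (mod h) and m ≡ r (mod h), therefore f ≡ r (mod h). From r ≡ l (mod h), f ≡ l (mod h). g ≡ z (mod h), so f + g ≡ l + z (mod h).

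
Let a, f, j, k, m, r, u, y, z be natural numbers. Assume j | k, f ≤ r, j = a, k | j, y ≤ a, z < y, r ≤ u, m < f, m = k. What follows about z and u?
z < u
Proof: Because z < y and y ≤ a, z < a. k | j and j | k, therefore k = j. m = k, so m = j. Because j = a, m = a. m < f, so a < f. Since f ≤ r, a < r. z < a, so z < r. r ≤ u, so z < u.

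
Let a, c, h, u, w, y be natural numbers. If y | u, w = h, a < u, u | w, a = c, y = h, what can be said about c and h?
c < h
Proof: Because w = h and u | w, u | h. y = h and y | u, thus h | u. u | h, so u = h. a = c and a < u, thus c < u. Since u = h, c < h.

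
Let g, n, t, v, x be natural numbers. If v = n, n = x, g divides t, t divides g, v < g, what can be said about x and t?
x < t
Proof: Since v = n and n = x, v = x. g divides t and t divides g, hence g = t. Since v < g, v < t. v = x, so x < t.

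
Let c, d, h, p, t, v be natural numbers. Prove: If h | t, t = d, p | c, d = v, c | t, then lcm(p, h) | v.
t = d and d = v, therefore t = v. p | c and c | t, so p | t. Since h | t, lcm(p, h) | t. t = v, so lcm(p, h) | v.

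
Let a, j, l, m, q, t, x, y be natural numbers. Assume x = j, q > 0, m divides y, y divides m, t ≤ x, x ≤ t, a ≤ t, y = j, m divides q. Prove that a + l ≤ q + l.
t ≤ x and x ≤ t, thus t = x. Since x = j, t = j. a ≤ t, so a ≤ j. m divides y and y divides m, hence m = y. m divides q, so y divides q. q > 0, so y ≤ q. y = j, so j ≤ q. Since a ≤ j, a ≤ q. Then a + l ≤ q + l.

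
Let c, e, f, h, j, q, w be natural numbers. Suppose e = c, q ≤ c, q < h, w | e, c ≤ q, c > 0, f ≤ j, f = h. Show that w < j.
From e = c and w | e, w | c. From c > 0, w ≤ c. From q ≤ c and c ≤ q, q = c. Since q < h, c < h. Since f = h and f ≤ j, h ≤ j. Since c < h, c < j. Since w ≤ c, w < j.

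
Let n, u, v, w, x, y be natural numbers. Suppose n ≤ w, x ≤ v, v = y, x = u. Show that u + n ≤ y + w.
v = y and x ≤ v, therefore x ≤ y. x = u, so u ≤ y. n ≤ w, so u + n ≤ y + w.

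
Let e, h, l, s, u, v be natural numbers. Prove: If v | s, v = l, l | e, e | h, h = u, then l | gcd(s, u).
v = l and v | s, thus l | s. From l | e and e | h, l | h. Since h = u, l | u. Since l | s, l | gcd(s, u).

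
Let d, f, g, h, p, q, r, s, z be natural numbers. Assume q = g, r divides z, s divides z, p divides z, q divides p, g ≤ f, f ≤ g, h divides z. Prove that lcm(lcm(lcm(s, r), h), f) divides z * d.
s divides z and r divides z, hence lcm(s, r) divides z. h divides z, so lcm(lcm(s, r), h) divides z. Because g ≤ f and f ≤ g, g = f. q = g, so q = f. q divides p and p divides z, hence q divides z. Since q = f, f divides z. Since lcm(lcm(s, r), h) divides z, lcm(lcm(lcm(s, r), h), f) divides z. Then lcm(lcm(lcm(s, r), h), f) divides z * d.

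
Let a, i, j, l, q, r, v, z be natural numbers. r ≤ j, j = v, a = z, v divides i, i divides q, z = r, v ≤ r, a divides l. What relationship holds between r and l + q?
r divides l + q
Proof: a = z and z = r, hence a = r. Since a divides l, r divides l. j = v and r ≤ j, hence r ≤ v. v ≤ r, so v = r. Because v divides i and i divides q, v divides q. From v = r, r divides q. Since r divides l, r divides l + q.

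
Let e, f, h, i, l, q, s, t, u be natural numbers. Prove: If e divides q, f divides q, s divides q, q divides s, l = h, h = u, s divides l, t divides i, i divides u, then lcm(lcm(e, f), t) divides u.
e divides q and f divides q, hence lcm(e, f) divides q. Since s divides q and q divides s, s = q. l = h and h = u, thus l = u. Since s divides l, s divides u. Because s = q, q divides u. lcm(e, f) divides q, so lcm(e, f) divides u. From t divides i and i divides u, t divides u. Since lcm(e, f) divides u, lcm(lcm(e, f), t) divides u.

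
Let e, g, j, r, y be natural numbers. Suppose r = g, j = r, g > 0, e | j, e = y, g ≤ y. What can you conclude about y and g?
y = g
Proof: j = r and r = g, so j = g. From e = y and e | j, y | j. j = g, so y | g. Since g > 0, y ≤ g. Because g ≤ y, y = g.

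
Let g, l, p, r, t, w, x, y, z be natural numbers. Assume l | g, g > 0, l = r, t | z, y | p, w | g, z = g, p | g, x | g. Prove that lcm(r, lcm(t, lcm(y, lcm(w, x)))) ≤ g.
l = r and l | g, thus r | g. z = g and t | z, so t | g. y | p and p | g, thus y | g. w | g and x | g, so lcm(w, x) | g. Because y | g, lcm(y, lcm(w, x)) | g. t | g, so lcm(t, lcm(y, lcm(w, x))) | g. Since r | g, lcm(r, lcm(t, lcm(y, lcm(w, x)))) | g. g > 0, so lcm(r, lcm(t, lcm(y, lcm(w, x)))) ≤ g.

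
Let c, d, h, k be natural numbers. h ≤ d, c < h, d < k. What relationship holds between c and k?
c < k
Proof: h ≤ d and d < k, hence h < k. Since c < h, c < k.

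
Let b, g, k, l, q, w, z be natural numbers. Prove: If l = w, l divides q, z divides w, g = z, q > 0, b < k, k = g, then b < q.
From k = g and g = z, k = z. From b < k, b < z. Since l = w and l divides q, w divides q. Since z divides w, z divides q. Since q > 0, z ≤ q. Since b < z, b < q.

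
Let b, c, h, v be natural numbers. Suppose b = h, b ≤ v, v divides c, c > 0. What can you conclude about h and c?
h ≤ c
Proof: b = h and b ≤ v, so h ≤ v. v divides c and c > 0, therefore v ≤ c. h ≤ v, so h ≤ c.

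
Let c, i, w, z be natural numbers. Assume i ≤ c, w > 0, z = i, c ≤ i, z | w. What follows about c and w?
c ≤ w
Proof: i ≤ c and c ≤ i, hence i = c. z = i, so z = c. Because z | w and w > 0, z ≤ w. z = c, so c ≤ w.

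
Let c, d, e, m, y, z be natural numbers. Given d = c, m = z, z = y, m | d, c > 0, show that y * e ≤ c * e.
m = z and z = y, therefore m = y. Since m | d, y | d. Since d = c, y | c. c > 0, so y ≤ c. Then y * e ≤ c * e.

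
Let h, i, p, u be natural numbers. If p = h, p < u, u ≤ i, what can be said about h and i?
h < i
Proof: Since p = h and p < u, h < u. u ≤ i, so h < i.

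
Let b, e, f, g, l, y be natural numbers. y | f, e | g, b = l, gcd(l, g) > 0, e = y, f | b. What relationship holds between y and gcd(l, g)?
y ≤ gcd(l, g)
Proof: From y | f and f | b, y | b. b = l, so y | l. e = y and e | g, hence y | g. y | l, so y | gcd(l, g). gcd(l, g) > 0, so y ≤ gcd(l, g).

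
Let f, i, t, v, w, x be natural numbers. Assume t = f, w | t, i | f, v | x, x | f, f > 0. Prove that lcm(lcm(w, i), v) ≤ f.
Because t = f and w | t, w | f. i | f, so lcm(w, i) | f. Since v | x and x | f, v | f. lcm(w, i) | f, so lcm(lcm(w, i), v) | f. Because f > 0, lcm(lcm(w, i), v) ≤ f.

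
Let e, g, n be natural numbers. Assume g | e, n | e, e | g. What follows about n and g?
n | g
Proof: e | g and g | e, so e = g. n | e, so n | g.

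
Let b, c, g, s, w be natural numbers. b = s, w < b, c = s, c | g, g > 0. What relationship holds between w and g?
w < g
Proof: b = s and w < b, therefore w < s. Since c = s and c | g, s | g. g > 0, so s ≤ g. Because w < s, w < g.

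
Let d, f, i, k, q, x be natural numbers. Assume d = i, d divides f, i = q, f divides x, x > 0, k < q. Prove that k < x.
d = i and i = q, so d = q. Since d divides f and f divides x, d divides x. Since d = q, q divides x. x > 0, so q ≤ x. Since k < q, k < x.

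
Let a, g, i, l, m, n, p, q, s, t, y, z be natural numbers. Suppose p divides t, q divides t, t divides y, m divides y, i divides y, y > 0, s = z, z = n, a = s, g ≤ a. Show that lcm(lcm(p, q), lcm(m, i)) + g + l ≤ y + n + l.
From p divides t and q divides t, lcm(p, q) divides t. Since t divides y, lcm(p, q) divides y. Because m divides y and i divides y, lcm(m, i) divides y. Since lcm(p, q) divides y, lcm(lcm(p, q), lcm(m, i)) divides y. Since y > 0, lcm(lcm(p, q), lcm(m, i)) ≤ y. s = z and z = n, hence s = n. a = s and g ≤ a, so g ≤ s. Since s = n, g ≤ n. lcm(lcm(p, q), lcm(m, i)) ≤ y, so lcm(lcm(p, q), lcm(m, i)) + g ≤ y + n. Then lcm(lcm(p, q), lcm(m, i)) + g + l ≤ y + n + l.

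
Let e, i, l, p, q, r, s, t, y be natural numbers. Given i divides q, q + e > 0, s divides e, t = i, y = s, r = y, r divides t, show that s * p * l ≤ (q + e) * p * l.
Because t = i and r divides t, r divides i. Since i divides q, r divides q. r = y, so y divides q. y = s, so s divides q. Since s divides e, s divides q + e. From q + e > 0, s ≤ q + e. By multiplying by a non-negative, s * p ≤ (q + e) * p. By multiplying by a non-negative, s * p * l ≤ (q + e) * p * l.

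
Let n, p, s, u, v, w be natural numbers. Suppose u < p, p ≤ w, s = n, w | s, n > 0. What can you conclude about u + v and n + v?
u + v < n + v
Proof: Since s = n and w | s, w | n. Since n > 0, w ≤ n. Since p ≤ w, p ≤ n. u < p, so u < n. Then u + v < n + v.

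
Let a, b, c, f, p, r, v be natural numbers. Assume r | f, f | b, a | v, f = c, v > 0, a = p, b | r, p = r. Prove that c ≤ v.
f | b and b | r, hence f | r. r | f, so r = f. Since p = r, p = f. f = c, so p = c. Since a = p and a | v, p | v. Since v > 0, p ≤ v. p = c, so c ≤ v.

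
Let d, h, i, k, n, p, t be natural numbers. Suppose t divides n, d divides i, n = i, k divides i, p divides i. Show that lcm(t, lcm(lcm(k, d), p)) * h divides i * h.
Since n = i and t divides n, t divides i. k divides i and d divides i, so lcm(k, d) divides i. p divides i, so lcm(lcm(k, d), p) divides i. t divides i, so lcm(t, lcm(lcm(k, d), p)) divides i. Then lcm(t, lcm(lcm(k, d), p)) * h divides i * h.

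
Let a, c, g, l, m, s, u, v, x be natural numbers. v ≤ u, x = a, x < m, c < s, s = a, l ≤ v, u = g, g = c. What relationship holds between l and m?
l < m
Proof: u = g and g = c, hence u = c. Since v ≤ u, v ≤ c. Because s = a and c < s, c < a. v ≤ c, so v < a. x = a and x < m, thus a < m. Since v < a, v < m. From l ≤ v, l < m.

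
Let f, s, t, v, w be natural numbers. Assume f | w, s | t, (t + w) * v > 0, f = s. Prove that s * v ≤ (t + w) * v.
f = s and f | w, therefore s | w. Since s | t, s | t + w. Then s * v | (t + w) * v. Since (t + w) * v > 0, s * v ≤ (t + w) * v.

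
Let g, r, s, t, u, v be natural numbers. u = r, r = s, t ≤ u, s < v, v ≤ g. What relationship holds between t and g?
t < g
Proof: Since u = r and r = s, u = s. t ≤ u, so t ≤ s. Because s < v and v ≤ g, s < g. Because t ≤ s, t < g.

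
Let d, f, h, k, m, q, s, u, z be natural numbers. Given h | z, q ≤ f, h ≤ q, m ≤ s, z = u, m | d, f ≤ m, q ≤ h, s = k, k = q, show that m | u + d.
Since h ≤ q and q ≤ h, h = q. From q ≤ f and f ≤ m, q ≤ m. s = k and k = q, thus s = q. Since m ≤ s, m ≤ q. q ≤ m, so q = m. Since h = q, h = m. Since h | z, m | z. z = u, so m | u. m | d, so m | u + d.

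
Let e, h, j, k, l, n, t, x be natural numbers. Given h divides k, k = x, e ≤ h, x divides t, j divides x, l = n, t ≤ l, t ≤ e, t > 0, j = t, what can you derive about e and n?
e ≤ n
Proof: j = t and j divides x, so t divides x. Because x divides t, x = t. k = x, so k = t. h divides k, so h divides t. t > 0, so h ≤ t. Since e ≤ h, e ≤ t. Since t ≤ e, t = e. l = n and t ≤ l, so t ≤ n. t = e, so e ≤ n.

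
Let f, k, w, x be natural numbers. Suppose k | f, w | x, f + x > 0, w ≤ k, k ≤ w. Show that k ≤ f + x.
From w ≤ k and k ≤ w, w = k. w | x, so k | x. Since k | f, k | f + x. From f + x > 0, k ≤ f + x.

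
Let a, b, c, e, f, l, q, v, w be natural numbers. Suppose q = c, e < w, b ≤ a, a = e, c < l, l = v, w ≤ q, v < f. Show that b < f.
a = e and b ≤ a, thus b ≤ e. q = c and w ≤ q, thus w ≤ c. Since e < w, e < c. Since b ≤ e, b < c. l = v and c < l, so c < v. b < c, so b < v. Since v < f, b < f.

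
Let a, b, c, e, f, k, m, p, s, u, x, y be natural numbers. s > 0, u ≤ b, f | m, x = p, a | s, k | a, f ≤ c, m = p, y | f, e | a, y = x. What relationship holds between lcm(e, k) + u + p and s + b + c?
lcm(e, k) + u + p ≤ s + b + c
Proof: Since e | a and k | a, lcm(e, k) | a. Since a | s, lcm(e, k) | s. s > 0, so lcm(e, k) ≤ s. Since u ≤ b, lcm(e, k) + u ≤ s + b. m = p and f | m, thus f | p. From y = x and y | f, x | f. Since x = p, p | f. f | p, so f = p. f ≤ c, so p ≤ c. Since lcm(e, k) + u ≤ s + b, lcm(e, k) + u + p ≤ s + b + c.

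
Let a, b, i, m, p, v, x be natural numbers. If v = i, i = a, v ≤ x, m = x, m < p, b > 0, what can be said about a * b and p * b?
a * b < p * b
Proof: v = i and i = a, hence v = a. Since m = x and m < p, x < p. Since v ≤ x, v < p. From v = a, a < p. Since b > 0, by multiplying by a positive, a * b < p * b.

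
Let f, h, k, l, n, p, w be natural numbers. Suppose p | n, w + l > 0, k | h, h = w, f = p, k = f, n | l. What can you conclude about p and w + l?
p ≤ w + l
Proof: k = f and f = p, thus k = p. Because h = w and k | h, k | w. Because k = p, p | w. Because p | n and n | l, p | l. Since p | w, p | w + l. Because w + l > 0, p ≤ w + l.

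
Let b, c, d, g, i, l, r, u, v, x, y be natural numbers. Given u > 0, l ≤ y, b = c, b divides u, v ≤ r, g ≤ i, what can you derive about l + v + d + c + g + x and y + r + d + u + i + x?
l + v + d + c + g + x ≤ y + r + d + u + i + x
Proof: v ≤ r, hence v + d ≤ r + d. l ≤ y, so l + v + d ≤ y + r + d. From b divides u and u > 0, b ≤ u. b = c, so c ≤ u. From g ≤ i, c + g ≤ u + i. Since l + v + d ≤ y + r + d, l + v + d + c + g ≤ y + r + d + u + i. Then l + v + d + c + g + x ≤ y + r + d + u + i + x.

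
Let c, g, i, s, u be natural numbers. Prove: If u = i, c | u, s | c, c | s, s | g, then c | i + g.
Since u = i and c | u, c | i. s | c and c | s, therefore s = c. s | g, so c | g. c | i, so c | i + g.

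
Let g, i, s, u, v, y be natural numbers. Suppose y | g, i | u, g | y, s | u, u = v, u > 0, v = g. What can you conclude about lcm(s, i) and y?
lcm(s, i) ≤ y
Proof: g | y and y | g, therefore g = y. Since v = g, v = y. s | u and i | u, thus lcm(s, i) | u. From u > 0, lcm(s, i) ≤ u. From u = v, lcm(s, i) ≤ v. Since v = y, lcm(s, i) ≤ y.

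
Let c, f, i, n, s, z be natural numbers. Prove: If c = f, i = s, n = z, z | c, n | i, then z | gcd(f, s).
Since c = f and z | c, z | f. Since n = z and n | i, z | i. From i = s, z | s. z | f, so z | gcd(f, s).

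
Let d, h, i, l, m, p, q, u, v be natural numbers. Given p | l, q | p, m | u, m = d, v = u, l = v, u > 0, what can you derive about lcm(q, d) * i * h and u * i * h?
lcm(q, d) * i * h ≤ u * i * h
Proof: l = v and v = u, thus l = u. q | p and p | l, thus q | l. l = u, so q | u. m = d and m | u, thus d | u. q | u, so lcm(q, d) | u. Since u > 0, lcm(q, d) ≤ u. Then lcm(q, d) * i ≤ u * i. Then lcm(q, d) * i * h ≤ u * i * h.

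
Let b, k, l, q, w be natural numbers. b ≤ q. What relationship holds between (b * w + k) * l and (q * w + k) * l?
(b * w + k) * l ≤ (q * w + k) * l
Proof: b ≤ q, therefore b * w ≤ q * w. Then b * w + k ≤ q * w + k. Then (b * w + k) * l ≤ (q * w + k) * l.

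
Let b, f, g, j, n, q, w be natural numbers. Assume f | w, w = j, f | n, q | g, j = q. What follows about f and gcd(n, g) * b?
f | gcd(n, g) * b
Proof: w = j and f | w, hence f | j. Since j = q, f | q. q | g, so f | g. Since f | n, f | gcd(n, g). Then f | gcd(n, g) * b.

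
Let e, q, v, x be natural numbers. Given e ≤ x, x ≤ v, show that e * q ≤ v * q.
Since e ≤ x and x ≤ v, e ≤ v. Then e * q ≤ v * q.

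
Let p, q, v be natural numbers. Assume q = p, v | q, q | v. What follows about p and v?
p = v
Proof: Because v | q and q | v, v = q. q = p, so v = p. Then p = v.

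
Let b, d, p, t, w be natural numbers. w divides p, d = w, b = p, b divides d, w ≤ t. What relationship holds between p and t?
p ≤ t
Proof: Because b = p and b divides d, p divides d. d = w, so p divides w. w divides p, so w = p. w ≤ t, so p ≤ t.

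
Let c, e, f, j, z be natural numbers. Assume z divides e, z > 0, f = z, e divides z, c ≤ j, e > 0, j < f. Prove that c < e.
z divides e and e > 0, so z ≤ e. e divides z and z > 0, thus e ≤ z. z ≤ e, so z = e. Since f = z, f = e. c ≤ j and j < f, so c < f. f = e, so c < e.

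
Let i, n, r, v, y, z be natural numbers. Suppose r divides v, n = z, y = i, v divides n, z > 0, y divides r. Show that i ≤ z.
y = i and y divides r, hence i divides r. n = z and v divides n, therefore v divides z. r divides v, so r divides z. Since i divides r, i divides z. Since z > 0, i ≤ z.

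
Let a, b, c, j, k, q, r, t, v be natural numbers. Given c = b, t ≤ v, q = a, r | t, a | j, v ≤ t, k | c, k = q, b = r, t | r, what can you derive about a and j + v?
a | j + v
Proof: r | t and t | r, therefore r = t. t ≤ v and v ≤ t, thus t = v. Since r = t, r = v. Since c = b and b = r, c = r. k = q and k | c, so q | c. q = a, so a | c. c = r, so a | r. r = v, so a | v. a | j, so a | j + v.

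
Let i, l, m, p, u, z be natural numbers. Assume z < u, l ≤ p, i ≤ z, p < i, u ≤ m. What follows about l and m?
l < m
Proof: From l ≤ p and p < i, l < i. z < u and u ≤ m, therefore z < m. From i ≤ z, i < m. l < i, so l < m.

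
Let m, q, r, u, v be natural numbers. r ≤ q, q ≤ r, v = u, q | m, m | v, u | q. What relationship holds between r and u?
r = u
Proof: Because r ≤ q and q ≤ r, r = q. From q | m and m | v, q | v. v = u, so q | u. u | q, so q = u. r = q, so r = u.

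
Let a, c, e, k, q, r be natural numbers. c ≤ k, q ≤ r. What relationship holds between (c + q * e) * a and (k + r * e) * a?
(c + q * e) * a ≤ (k + r * e) * a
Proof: q ≤ r, therefore q * e ≤ r * e. c ≤ k, so c + q * e ≤ k + r * e. Then (c + q * e) * a ≤ (k + r * e) * a.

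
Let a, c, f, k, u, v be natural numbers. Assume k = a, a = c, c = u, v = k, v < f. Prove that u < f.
Because k = a and a = c, k = c. Since c = u, k = u. Since v = k and v < f, k < f. Since k = u, u < f.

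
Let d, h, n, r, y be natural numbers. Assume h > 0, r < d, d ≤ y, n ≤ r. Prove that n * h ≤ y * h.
r < d and d ≤ y, so r < y. Since n ≤ r, n < y. Using h > 0, by multiplying by a positive, n * h < y * h. Then n * h ≤ y * h.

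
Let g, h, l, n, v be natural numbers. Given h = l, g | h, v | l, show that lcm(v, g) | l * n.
h = l and g | h, so g | l. Since v | l, lcm(v, g) | l. Then lcm(v, g) | l * n.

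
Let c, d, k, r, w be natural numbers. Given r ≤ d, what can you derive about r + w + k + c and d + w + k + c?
r + w + k + c ≤ d + w + k + c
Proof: r ≤ d, so r + w ≤ d + w. Then r + w + k ≤ d + w + k. Then r + w + k + c ≤ d + w + k + c.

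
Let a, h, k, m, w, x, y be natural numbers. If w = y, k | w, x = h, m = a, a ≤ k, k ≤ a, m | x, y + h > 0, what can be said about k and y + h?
k ≤ y + h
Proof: Since w = y and k | w, k | y. a ≤ k and k ≤ a, so a = k. m = a, so m = k. Because m | x, k | x. Since x = h, k | h. k | y, so k | y + h. Since y + h > 0, k ≤ y + h.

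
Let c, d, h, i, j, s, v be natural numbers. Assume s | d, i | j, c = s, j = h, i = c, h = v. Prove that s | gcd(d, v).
i = c and c = s, thus i = s. From j = h and h = v, j = v. Since i | j, i | v. Since i = s, s | v. s | d, so s | gcd(d, v).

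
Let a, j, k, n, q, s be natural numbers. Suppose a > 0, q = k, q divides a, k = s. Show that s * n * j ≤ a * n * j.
q = k and q divides a, thus k divides a. a > 0, so k ≤ a. k = s, so s ≤ a. By multiplying by a non-negative, s * n ≤ a * n. By multiplying by a non-negative, s * n * j ≤ a * n * j.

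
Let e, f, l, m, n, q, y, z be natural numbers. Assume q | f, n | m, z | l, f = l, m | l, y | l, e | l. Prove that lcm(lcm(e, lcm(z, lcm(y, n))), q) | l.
n | m and m | l, thus n | l. Since y | l, lcm(y, n) | l. z | l, so lcm(z, lcm(y, n)) | l. Since e | l, lcm(e, lcm(z, lcm(y, n))) | l. f = l and q | f, hence q | l. Since lcm(e, lcm(z, lcm(y, n))) | l, lcm(lcm(e, lcm(z, lcm(y, n))), q) | l.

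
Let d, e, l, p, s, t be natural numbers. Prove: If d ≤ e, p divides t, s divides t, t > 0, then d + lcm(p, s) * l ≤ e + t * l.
p divides t and s divides t, thus lcm(p, s) divides t. t > 0, so lcm(p, s) ≤ t. By multiplying by a non-negative, lcm(p, s) * l ≤ t * l. Since d ≤ e, d + lcm(p, s) * l ≤ e + t * l.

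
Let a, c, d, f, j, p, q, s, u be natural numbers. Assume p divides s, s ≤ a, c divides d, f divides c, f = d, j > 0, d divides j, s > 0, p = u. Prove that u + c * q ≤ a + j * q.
p = u and p divides s, so u divides s. s > 0, so u ≤ s. Since s ≤ a, u ≤ a. Since f = d and f divides c, d divides c. Since c divides d, d = c. d divides j and j > 0, therefore d ≤ j. Since d = c, c ≤ j. By multiplying by a non-negative, c * q ≤ j * q. Since u ≤ a, u + c * q ≤ a + j * q.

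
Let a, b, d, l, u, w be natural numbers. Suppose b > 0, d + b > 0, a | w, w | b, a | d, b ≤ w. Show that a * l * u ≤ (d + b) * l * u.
w | b and b > 0, therefore w ≤ b. Because b ≤ w, w = b. Since a | w, a | b. Since a | d, a | d + b. d + b > 0, so a ≤ d + b. Then a * l ≤ (d + b) * l. Then a * l * u ≤ (d + b) * l * u.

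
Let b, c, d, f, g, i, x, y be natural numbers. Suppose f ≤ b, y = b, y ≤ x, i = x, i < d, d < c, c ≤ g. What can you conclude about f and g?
f < g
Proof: Since y = b and y ≤ x, b ≤ x. From i < d and d < c, i < c. Since i = x, x < c. b ≤ x, so b < c. Since c ≤ g, b < g. Since f ≤ b, f < g.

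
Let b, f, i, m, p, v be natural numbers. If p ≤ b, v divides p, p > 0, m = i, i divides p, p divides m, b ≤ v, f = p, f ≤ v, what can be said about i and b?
i = b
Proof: Because v divides p and p > 0, v ≤ p. f = p and f ≤ v, so p ≤ v. v ≤ p, so v = p. Since b ≤ v, b ≤ p. Since p ≤ b, b = p. m = i and p divides m, thus p divides i. i divides p, so p = i. Since b = p, b = i. Then i = b.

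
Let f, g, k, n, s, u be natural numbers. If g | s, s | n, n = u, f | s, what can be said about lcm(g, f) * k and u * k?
lcm(g, f) * k | u * k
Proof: g | s and f | s, thus lcm(g, f) | s. n = u and s | n, therefore s | u. Since lcm(g, f) | s, lcm(g, f) | u. Then lcm(g, f) * k | u * k.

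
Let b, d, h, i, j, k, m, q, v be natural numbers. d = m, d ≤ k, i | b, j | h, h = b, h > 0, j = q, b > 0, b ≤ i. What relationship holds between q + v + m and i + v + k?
q + v + m ≤ i + v + k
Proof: i | b and b > 0, therefore i ≤ b. Because b ≤ i, b = i. Since h = b, h = i. j = q and j | h, so q | h. h > 0, so q ≤ h. h = i, so q ≤ i. Then q + v ≤ i + v. d = m and d ≤ k, thus m ≤ k. Since q + v ≤ i + v, q + v + m ≤ i + v + k.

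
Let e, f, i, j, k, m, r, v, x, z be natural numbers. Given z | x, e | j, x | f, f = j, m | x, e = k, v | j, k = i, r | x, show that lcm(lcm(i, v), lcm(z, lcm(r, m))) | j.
e = k and k = i, so e = i. Since e | j, i | j. v | j, so lcm(i, v) | j. r | x and m | x, therefore lcm(r, m) | x. Since z | x, lcm(z, lcm(r, m)) | x. f = j and x | f, thus x | j. lcm(z, lcm(r, m)) | x, so lcm(z, lcm(r, m)) | j. Since lcm(i, v) | j, lcm(lcm(i, v), lcm(z, lcm(r, m))) | j.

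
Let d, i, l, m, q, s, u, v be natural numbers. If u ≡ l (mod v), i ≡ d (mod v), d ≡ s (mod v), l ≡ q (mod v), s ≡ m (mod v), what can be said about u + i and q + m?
u + i ≡ q + m (mod v)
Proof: u ≡ l (mod v) and l ≡ q (mod v), so u ≡ q (mod v). Since i ≡ d (mod v) and d ≡ s (mod v), i ≡ s (mod v). s ≡ m (mod v), so i ≡ m (mod v). From u ≡ q (mod v), by adding congruences, u + i ≡ q + m (mod v).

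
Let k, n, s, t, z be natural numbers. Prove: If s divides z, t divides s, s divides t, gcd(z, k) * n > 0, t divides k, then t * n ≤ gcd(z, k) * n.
s divides t and t divides s, thus s = t. s divides z, so t divides z. t divides k, so t divides gcd(z, k). Then t * n divides gcd(z, k) * n. gcd(z, k) * n > 0, so t * n ≤ gcd(z, k) * n.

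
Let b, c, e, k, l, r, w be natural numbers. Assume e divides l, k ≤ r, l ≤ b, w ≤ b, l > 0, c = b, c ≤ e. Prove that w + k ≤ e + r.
Since c = b and c ≤ e, b ≤ e. e divides l and l > 0, so e ≤ l. Since l ≤ b, e ≤ b. b ≤ e, so b = e. Since w ≤ b, w ≤ e. Because k ≤ r, w + k ≤ e + r.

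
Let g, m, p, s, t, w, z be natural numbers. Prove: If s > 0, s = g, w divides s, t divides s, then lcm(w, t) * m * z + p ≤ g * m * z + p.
w divides s and t divides s, so lcm(w, t) divides s. s > 0, so lcm(w, t) ≤ s. Since s = g, lcm(w, t) ≤ g. By multiplying by a non-negative, lcm(w, t) * m ≤ g * m. By multiplying by a non-negative, lcm(w, t) * m * z ≤ g * m * z. Then lcm(w, t) * m * z + p ≤ g * m * z + p.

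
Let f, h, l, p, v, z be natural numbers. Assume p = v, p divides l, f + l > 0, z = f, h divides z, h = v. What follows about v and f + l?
v ≤ f + l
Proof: From h = v and h divides z, v divides z. z = f, so v divides f. Since p = v and p divides l, v divides l. Since v divides f, v divides f + l. f + l > 0, so v ≤ f + l.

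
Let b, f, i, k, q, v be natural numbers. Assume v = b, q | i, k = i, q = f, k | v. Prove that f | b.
q = f and q | i, so f | i. v = b and k | v, hence k | b. k = i, so i | b. Since f | i, f | b.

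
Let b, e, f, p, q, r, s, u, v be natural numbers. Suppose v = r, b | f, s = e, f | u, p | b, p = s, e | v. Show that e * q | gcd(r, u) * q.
From v = r and e | v, e | r. Because p = s and p | b, s | b. Since b | f, s | f. s = e, so e | f. Since f | u, e | u. e | r, so e | gcd(r, u). Then e * q | gcd(r, u) * q.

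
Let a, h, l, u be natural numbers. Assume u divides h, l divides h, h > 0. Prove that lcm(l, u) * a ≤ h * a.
Since l divides h and u divides h, lcm(l, u) divides h. h > 0, so lcm(l, u) ≤ h. By multiplying by a non-negative, lcm(l, u) * a ≤ h * a.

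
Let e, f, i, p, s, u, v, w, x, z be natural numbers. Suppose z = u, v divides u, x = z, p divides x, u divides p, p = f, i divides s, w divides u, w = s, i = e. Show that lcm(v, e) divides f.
x = z and p divides x, therefore p divides z. Since z = u, p divides u. Since u divides p, u = p. Since p = f, u = f. i = e and i divides s, hence e divides s. Since w = s and w divides u, s divides u. Because e divides s, e divides u. v divides u, so lcm(v, e) divides u. Since u = f, lcm(v, e) divides f.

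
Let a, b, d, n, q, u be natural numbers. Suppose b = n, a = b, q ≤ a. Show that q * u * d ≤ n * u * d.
a = b and q ≤ a, hence q ≤ b. b = n, so q ≤ n. Then q * u ≤ n * u. Then q * u * d ≤ n * u * d.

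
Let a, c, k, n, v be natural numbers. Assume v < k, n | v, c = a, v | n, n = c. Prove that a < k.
n = c and c = a, so n = a. v | n and n | v, thus v = n. From v < k, n < k. Because n = a, a < k.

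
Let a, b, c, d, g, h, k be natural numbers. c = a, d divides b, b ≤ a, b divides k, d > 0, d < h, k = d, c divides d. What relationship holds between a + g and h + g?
a + g < h + g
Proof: Because k = d and b divides k, b divides d. d divides b, so b = d. Since b ≤ a, d ≤ a. c divides d and d > 0, therefore c ≤ d. c = a, so a ≤ d. d ≤ a, so d = a. d < h, so a < h. Then a + g < h + g.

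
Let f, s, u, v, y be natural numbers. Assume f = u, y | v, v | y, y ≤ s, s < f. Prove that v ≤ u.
From y | v and v | y, y = v. y ≤ s and s < f, therefore y < f. Since y = v, v < f. Because f = u, v < u. Then v ≤ u.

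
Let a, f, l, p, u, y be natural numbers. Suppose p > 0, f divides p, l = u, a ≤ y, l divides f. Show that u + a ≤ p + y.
l divides f and f divides p, thus l divides p. p > 0, so l ≤ p. Because l = u, u ≤ p. Since a ≤ y, u + a ≤ p + y.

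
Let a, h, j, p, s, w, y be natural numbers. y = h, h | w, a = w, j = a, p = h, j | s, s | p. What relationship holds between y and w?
y = w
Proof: Since j | s and s | p, j | p. p = h, so j | h. Since j = a, a | h. From a = w, w | h. h | w, so h = w. y = h, so y = w.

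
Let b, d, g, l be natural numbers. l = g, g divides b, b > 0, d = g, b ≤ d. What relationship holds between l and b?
l = b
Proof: Since g divides b and b > 0, g ≤ b. d = g and b ≤ d, therefore b ≤ g. Since g ≤ b, g = b. Since l = g, l = b.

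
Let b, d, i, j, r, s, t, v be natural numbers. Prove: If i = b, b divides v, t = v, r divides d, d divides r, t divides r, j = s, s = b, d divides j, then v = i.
r divides d and d divides r, thus r = d. t divides r, so t divides d. t = v, so v divides d. From j = s and s = b, j = b. d divides j, so d divides b. v divides d, so v divides b. From b divides v, b = v. Because i = b, i = v. Then v = i.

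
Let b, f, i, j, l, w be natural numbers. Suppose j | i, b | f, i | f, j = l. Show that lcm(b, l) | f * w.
From j | i and i | f, j | f. Since j = l, l | f. b | f, so lcm(b, l) | f. Then lcm(b, l) | f * w.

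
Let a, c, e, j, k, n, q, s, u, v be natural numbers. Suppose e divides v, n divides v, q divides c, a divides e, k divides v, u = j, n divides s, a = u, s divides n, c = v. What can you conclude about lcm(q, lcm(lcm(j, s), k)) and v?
lcm(q, lcm(lcm(j, s), k)) divides v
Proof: Since c = v and q divides c, q divides v. a = u and u = j, thus a = j. a divides e and e divides v, therefore a divides v. Since a = j, j divides v. n divides s and s divides n, so n = s. n divides v, so s divides v. Since j divides v, lcm(j, s) divides v. Since k divides v, lcm(lcm(j, s), k) divides v. From q divides v, lcm(q, lcm(lcm(j, s), k)) divides v.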